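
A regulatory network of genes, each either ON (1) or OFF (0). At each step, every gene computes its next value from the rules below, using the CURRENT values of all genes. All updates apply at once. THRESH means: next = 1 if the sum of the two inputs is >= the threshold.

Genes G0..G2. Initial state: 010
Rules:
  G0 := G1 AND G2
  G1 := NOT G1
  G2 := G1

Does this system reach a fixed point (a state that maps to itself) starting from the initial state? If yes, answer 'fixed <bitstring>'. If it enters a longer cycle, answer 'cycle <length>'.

Answer: cycle 2

Derivation:
Step 0: 010
Step 1: G0=G1&G2=1&0=0 G1=NOT G1=NOT 1=0 G2=G1=1 -> 001
Step 2: G0=G1&G2=0&1=0 G1=NOT G1=NOT 0=1 G2=G1=0 -> 010
Cycle of length 2 starting at step 0 -> no fixed point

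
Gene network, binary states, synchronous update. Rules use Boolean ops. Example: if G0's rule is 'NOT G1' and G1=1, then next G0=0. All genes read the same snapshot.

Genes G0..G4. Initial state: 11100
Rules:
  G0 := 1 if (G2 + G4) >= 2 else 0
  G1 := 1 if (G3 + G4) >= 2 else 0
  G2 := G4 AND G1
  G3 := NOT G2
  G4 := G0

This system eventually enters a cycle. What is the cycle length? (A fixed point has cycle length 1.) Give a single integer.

Answer: 1

Derivation:
Step 0: 11100
Step 1: G0=(1+0>=2)=0 G1=(0+0>=2)=0 G2=G4&G1=0&1=0 G3=NOT G2=NOT 1=0 G4=G0=1 -> 00001
Step 2: G0=(0+1>=2)=0 G1=(0+1>=2)=0 G2=G4&G1=1&0=0 G3=NOT G2=NOT 0=1 G4=G0=0 -> 00010
Step 3: G0=(0+0>=2)=0 G1=(1+0>=2)=0 G2=G4&G1=0&0=0 G3=NOT G2=NOT 0=1 G4=G0=0 -> 00010
State from step 3 equals state from step 2 -> cycle length 1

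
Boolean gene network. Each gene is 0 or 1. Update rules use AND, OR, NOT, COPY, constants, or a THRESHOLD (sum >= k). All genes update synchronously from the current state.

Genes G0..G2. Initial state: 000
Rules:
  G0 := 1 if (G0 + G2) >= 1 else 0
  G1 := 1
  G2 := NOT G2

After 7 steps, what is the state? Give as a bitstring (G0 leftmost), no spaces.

Step 1: G0=(0+0>=1)=0 G1=1(const) G2=NOT G2=NOT 0=1 -> 011
Step 2: G0=(0+1>=1)=1 G1=1(const) G2=NOT G2=NOT 1=0 -> 110
Step 3: G0=(1+0>=1)=1 G1=1(const) G2=NOT G2=NOT 0=1 -> 111
Step 4: G0=(1+1>=1)=1 G1=1(const) G2=NOT G2=NOT 1=0 -> 110
Step 5: G0=(1+0>=1)=1 G1=1(const) G2=NOT G2=NOT 0=1 -> 111
Step 6: G0=(1+1>=1)=1 G1=1(const) G2=NOT G2=NOT 1=0 -> 110
Step 7: G0=(1+0>=1)=1 G1=1(const) G2=NOT G2=NOT 0=1 -> 111

111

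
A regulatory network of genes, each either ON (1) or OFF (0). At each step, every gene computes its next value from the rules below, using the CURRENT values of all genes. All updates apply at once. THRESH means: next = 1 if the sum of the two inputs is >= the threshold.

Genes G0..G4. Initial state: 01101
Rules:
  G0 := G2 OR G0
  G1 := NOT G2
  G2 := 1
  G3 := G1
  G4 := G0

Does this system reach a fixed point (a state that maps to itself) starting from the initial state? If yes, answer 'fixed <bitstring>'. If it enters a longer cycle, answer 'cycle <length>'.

Answer: fixed 10101

Derivation:
Step 0: 01101
Step 1: G0=G2|G0=1|0=1 G1=NOT G2=NOT 1=0 G2=1(const) G3=G1=1 G4=G0=0 -> 10110
Step 2: G0=G2|G0=1|1=1 G1=NOT G2=NOT 1=0 G2=1(const) G3=G1=0 G4=G0=1 -> 10101
Step 3: G0=G2|G0=1|1=1 G1=NOT G2=NOT 1=0 G2=1(const) G3=G1=0 G4=G0=1 -> 10101
Fixed point reached at step 2: 10101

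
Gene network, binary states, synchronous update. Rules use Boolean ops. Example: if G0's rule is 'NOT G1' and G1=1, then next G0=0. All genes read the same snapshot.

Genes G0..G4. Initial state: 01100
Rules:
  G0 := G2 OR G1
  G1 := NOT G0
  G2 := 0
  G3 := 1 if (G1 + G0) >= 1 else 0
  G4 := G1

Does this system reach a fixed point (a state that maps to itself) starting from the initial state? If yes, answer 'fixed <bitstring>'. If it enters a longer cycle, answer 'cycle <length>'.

Answer: cycle 4

Derivation:
Step 0: 01100
Step 1: G0=G2|G1=1|1=1 G1=NOT G0=NOT 0=1 G2=0(const) G3=(1+0>=1)=1 G4=G1=1 -> 11011
Step 2: G0=G2|G1=0|1=1 G1=NOT G0=NOT 1=0 G2=0(const) G3=(1+1>=1)=1 G4=G1=1 -> 10011
Step 3: G0=G2|G1=0|0=0 G1=NOT G0=NOT 1=0 G2=0(const) G3=(0+1>=1)=1 G4=G1=0 -> 00010
Step 4: G0=G2|G1=0|0=0 G1=NOT G0=NOT 0=1 G2=0(const) G3=(0+0>=1)=0 G4=G1=0 -> 01000
Step 5: G0=G2|G1=0|1=1 G1=NOT G0=NOT 0=1 G2=0(const) G3=(1+0>=1)=1 G4=G1=1 -> 11011
Cycle of length 4 starting at step 1 -> no fixed point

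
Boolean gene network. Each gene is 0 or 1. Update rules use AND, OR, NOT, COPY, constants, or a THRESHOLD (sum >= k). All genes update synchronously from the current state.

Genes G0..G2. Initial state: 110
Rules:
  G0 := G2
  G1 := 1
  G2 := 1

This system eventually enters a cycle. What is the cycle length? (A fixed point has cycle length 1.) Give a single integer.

Answer: 1

Derivation:
Step 0: 110
Step 1: G0=G2=0 G1=1(const) G2=1(const) -> 011
Step 2: G0=G2=1 G1=1(const) G2=1(const) -> 111
Step 3: G0=G2=1 G1=1(const) G2=1(const) -> 111
State from step 3 equals state from step 2 -> cycle length 1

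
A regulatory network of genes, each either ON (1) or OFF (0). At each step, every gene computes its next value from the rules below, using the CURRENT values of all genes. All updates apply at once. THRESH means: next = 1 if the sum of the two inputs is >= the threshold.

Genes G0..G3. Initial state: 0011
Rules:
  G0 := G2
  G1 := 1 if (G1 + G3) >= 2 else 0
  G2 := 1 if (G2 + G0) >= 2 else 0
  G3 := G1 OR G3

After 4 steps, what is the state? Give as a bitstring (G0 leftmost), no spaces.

Step 1: G0=G2=1 G1=(0+1>=2)=0 G2=(1+0>=2)=0 G3=G1|G3=0|1=1 -> 1001
Step 2: G0=G2=0 G1=(0+1>=2)=0 G2=(0+1>=2)=0 G3=G1|G3=0|1=1 -> 0001
Step 3: G0=G2=0 G1=(0+1>=2)=0 G2=(0+0>=2)=0 G3=G1|G3=0|1=1 -> 0001
Step 4: G0=G2=0 G1=(0+1>=2)=0 G2=(0+0>=2)=0 G3=G1|G3=0|1=1 -> 0001

0001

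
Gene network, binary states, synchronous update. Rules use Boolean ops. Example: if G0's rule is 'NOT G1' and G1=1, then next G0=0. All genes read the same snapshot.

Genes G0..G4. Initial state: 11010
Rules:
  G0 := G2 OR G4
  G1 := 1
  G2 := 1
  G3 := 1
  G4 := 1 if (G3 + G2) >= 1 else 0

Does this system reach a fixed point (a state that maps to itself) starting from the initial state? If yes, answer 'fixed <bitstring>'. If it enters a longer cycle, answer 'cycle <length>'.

Answer: fixed 11111

Derivation:
Step 0: 11010
Step 1: G0=G2|G4=0|0=0 G1=1(const) G2=1(const) G3=1(const) G4=(1+0>=1)=1 -> 01111
Step 2: G0=G2|G4=1|1=1 G1=1(const) G2=1(const) G3=1(const) G4=(1+1>=1)=1 -> 11111
Step 3: G0=G2|G4=1|1=1 G1=1(const) G2=1(const) G3=1(const) G4=(1+1>=1)=1 -> 11111
Fixed point reached at step 2: 11111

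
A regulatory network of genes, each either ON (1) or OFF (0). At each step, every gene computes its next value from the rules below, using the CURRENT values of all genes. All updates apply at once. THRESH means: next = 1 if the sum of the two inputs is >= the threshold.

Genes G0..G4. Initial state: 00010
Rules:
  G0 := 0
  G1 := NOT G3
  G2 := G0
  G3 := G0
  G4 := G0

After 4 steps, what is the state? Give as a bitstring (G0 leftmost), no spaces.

Step 1: G0=0(const) G1=NOT G3=NOT 1=0 G2=G0=0 G3=G0=0 G4=G0=0 -> 00000
Step 2: G0=0(const) G1=NOT G3=NOT 0=1 G2=G0=0 G3=G0=0 G4=G0=0 -> 01000
Step 3: G0=0(const) G1=NOT G3=NOT 0=1 G2=G0=0 G3=G0=0 G4=G0=0 -> 01000
Step 4: G0=0(const) G1=NOT G3=NOT 0=1 G2=G0=0 G3=G0=0 G4=G0=0 -> 01000

01000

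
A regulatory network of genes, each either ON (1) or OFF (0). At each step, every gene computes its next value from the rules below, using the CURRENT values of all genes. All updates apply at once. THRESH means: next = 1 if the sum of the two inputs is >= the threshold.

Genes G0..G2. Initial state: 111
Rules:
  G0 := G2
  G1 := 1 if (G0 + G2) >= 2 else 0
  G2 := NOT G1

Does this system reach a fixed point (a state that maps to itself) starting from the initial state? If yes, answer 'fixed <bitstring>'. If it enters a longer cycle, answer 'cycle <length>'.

Answer: cycle 5

Derivation:
Step 0: 111
Step 1: G0=G2=1 G1=(1+1>=2)=1 G2=NOT G1=NOT 1=0 -> 110
Step 2: G0=G2=0 G1=(1+0>=2)=0 G2=NOT G1=NOT 1=0 -> 000
Step 3: G0=G2=0 G1=(0+0>=2)=0 G2=NOT G1=NOT 0=1 -> 001
Step 4: G0=G2=1 G1=(0+1>=2)=0 G2=NOT G1=NOT 0=1 -> 101
Step 5: G0=G2=1 G1=(1+1>=2)=1 G2=NOT G1=NOT 0=1 -> 111
Cycle of length 5 starting at step 0 -> no fixed point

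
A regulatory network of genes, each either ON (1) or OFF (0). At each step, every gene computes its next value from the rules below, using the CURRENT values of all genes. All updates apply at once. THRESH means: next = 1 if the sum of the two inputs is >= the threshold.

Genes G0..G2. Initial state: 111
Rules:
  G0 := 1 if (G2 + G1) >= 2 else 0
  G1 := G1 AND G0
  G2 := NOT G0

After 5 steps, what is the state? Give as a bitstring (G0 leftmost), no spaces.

Step 1: G0=(1+1>=2)=1 G1=G1&G0=1&1=1 G2=NOT G0=NOT 1=0 -> 110
Step 2: G0=(0+1>=2)=0 G1=G1&G0=1&1=1 G2=NOT G0=NOT 1=0 -> 010
Step 3: G0=(0+1>=2)=0 G1=G1&G0=1&0=0 G2=NOT G0=NOT 0=1 -> 001
Step 4: G0=(1+0>=2)=0 G1=G1&G0=0&0=0 G2=NOT G0=NOT 0=1 -> 001
Step 5: G0=(1+0>=2)=0 G1=G1&G0=0&0=0 G2=NOT G0=NOT 0=1 -> 001

001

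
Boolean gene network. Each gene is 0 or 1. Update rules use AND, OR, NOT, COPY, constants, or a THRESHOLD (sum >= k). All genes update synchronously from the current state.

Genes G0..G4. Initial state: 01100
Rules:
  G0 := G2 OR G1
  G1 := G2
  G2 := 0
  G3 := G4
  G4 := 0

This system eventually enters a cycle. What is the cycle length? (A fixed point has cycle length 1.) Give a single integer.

Step 0: 01100
Step 1: G0=G2|G1=1|1=1 G1=G2=1 G2=0(const) G3=G4=0 G4=0(const) -> 11000
Step 2: G0=G2|G1=0|1=1 G1=G2=0 G2=0(const) G3=G4=0 G4=0(const) -> 10000
Step 3: G0=G2|G1=0|0=0 G1=G2=0 G2=0(const) G3=G4=0 G4=0(const) -> 00000
Step 4: G0=G2|G1=0|0=0 G1=G2=0 G2=0(const) G3=G4=0 G4=0(const) -> 00000
State from step 4 equals state from step 3 -> cycle length 1

Answer: 1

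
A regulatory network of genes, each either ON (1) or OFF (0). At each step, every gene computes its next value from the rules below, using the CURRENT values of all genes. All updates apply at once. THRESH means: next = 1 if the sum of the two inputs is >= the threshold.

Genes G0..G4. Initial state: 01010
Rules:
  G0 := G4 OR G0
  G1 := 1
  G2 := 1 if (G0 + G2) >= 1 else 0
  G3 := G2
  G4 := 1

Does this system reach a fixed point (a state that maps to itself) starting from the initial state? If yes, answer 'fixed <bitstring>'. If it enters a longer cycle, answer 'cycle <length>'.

Answer: fixed 11111

Derivation:
Step 0: 01010
Step 1: G0=G4|G0=0|0=0 G1=1(const) G2=(0+0>=1)=0 G3=G2=0 G4=1(const) -> 01001
Step 2: G0=G4|G0=1|0=1 G1=1(const) G2=(0+0>=1)=0 G3=G2=0 G4=1(const) -> 11001
Step 3: G0=G4|G0=1|1=1 G1=1(const) G2=(1+0>=1)=1 G3=G2=0 G4=1(const) -> 11101
Step 4: G0=G4|G0=1|1=1 G1=1(const) G2=(1+1>=1)=1 G3=G2=1 G4=1(const) -> 11111
Step 5: G0=G4|G0=1|1=1 G1=1(const) G2=(1+1>=1)=1 G3=G2=1 G4=1(const) -> 11111
Fixed point reached at step 4: 11111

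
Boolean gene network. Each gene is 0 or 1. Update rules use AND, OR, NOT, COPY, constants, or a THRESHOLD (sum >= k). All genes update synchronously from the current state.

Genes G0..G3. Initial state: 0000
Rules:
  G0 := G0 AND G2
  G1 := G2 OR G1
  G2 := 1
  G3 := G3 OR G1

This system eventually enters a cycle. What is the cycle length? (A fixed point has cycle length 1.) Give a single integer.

Answer: 1

Derivation:
Step 0: 0000
Step 1: G0=G0&G2=0&0=0 G1=G2|G1=0|0=0 G2=1(const) G3=G3|G1=0|0=0 -> 0010
Step 2: G0=G0&G2=0&1=0 G1=G2|G1=1|0=1 G2=1(const) G3=G3|G1=0|0=0 -> 0110
Step 3: G0=G0&G2=0&1=0 G1=G2|G1=1|1=1 G2=1(const) G3=G3|G1=0|1=1 -> 0111
Step 4: G0=G0&G2=0&1=0 G1=G2|G1=1|1=1 G2=1(const) G3=G3|G1=1|1=1 -> 0111
State from step 4 equals state from step 3 -> cycle length 1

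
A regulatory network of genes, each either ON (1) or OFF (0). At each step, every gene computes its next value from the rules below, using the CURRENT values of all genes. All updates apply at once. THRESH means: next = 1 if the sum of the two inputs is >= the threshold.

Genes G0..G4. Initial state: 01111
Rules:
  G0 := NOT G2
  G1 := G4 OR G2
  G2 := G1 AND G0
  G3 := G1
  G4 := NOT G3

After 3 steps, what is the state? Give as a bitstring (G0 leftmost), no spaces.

Step 1: G0=NOT G2=NOT 1=0 G1=G4|G2=1|1=1 G2=G1&G0=1&0=0 G3=G1=1 G4=NOT G3=NOT 1=0 -> 01010
Step 2: G0=NOT G2=NOT 0=1 G1=G4|G2=0|0=0 G2=G1&G0=1&0=0 G3=G1=1 G4=NOT G3=NOT 1=0 -> 10010
Step 3: G0=NOT G2=NOT 0=1 G1=G4|G2=0|0=0 G2=G1&G0=0&1=0 G3=G1=0 G4=NOT G3=NOT 1=0 -> 10000

10000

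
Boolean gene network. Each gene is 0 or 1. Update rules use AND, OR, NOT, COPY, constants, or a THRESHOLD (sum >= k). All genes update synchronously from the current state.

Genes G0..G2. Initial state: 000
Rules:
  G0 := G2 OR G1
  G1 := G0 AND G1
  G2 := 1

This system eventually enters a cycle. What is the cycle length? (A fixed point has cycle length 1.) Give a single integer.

Answer: 1

Derivation:
Step 0: 000
Step 1: G0=G2|G1=0|0=0 G1=G0&G1=0&0=0 G2=1(const) -> 001
Step 2: G0=G2|G1=1|0=1 G1=G0&G1=0&0=0 G2=1(const) -> 101
Step 3: G0=G2|G1=1|0=1 G1=G0&G1=1&0=0 G2=1(const) -> 101
State from step 3 equals state from step 2 -> cycle length 1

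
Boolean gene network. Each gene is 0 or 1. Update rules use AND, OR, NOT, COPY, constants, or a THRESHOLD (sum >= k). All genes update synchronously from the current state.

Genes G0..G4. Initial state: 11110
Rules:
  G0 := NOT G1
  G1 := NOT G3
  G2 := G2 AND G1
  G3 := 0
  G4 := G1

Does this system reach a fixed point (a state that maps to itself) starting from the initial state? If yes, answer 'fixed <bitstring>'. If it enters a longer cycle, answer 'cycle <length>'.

Step 0: 11110
Step 1: G0=NOT G1=NOT 1=0 G1=NOT G3=NOT 1=0 G2=G2&G1=1&1=1 G3=0(const) G4=G1=1 -> 00101
Step 2: G0=NOT G1=NOT 0=1 G1=NOT G3=NOT 0=1 G2=G2&G1=1&0=0 G3=0(const) G4=G1=0 -> 11000
Step 3: G0=NOT G1=NOT 1=0 G1=NOT G3=NOT 0=1 G2=G2&G1=0&1=0 G3=0(const) G4=G1=1 -> 01001
Step 4: G0=NOT G1=NOT 1=0 G1=NOT G3=NOT 0=1 G2=G2&G1=0&1=0 G3=0(const) G4=G1=1 -> 01001
Fixed point reached at step 3: 01001

Answer: fixed 01001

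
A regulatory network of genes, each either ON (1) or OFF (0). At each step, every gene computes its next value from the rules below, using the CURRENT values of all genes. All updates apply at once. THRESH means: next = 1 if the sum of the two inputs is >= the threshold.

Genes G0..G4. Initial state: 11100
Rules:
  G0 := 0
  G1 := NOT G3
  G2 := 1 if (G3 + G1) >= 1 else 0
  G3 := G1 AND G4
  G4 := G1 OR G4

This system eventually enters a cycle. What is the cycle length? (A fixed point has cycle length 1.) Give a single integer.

Step 0: 11100
Step 1: G0=0(const) G1=NOT G3=NOT 0=1 G2=(0+1>=1)=1 G3=G1&G4=1&0=0 G4=G1|G4=1|0=1 -> 01101
Step 2: G0=0(const) G1=NOT G3=NOT 0=1 G2=(0+1>=1)=1 G3=G1&G4=1&1=1 G4=G1|G4=1|1=1 -> 01111
Step 3: G0=0(const) G1=NOT G3=NOT 1=0 G2=(1+1>=1)=1 G3=G1&G4=1&1=1 G4=G1|G4=1|1=1 -> 00111
Step 4: G0=0(const) G1=NOT G3=NOT 1=0 G2=(1+0>=1)=1 G3=G1&G4=0&1=0 G4=G1|G4=0|1=1 -> 00101
Step 5: G0=0(const) G1=NOT G3=NOT 0=1 G2=(0+0>=1)=0 G3=G1&G4=0&1=0 G4=G1|G4=0|1=1 -> 01001
Step 6: G0=0(const) G1=NOT G3=NOT 0=1 G2=(0+1>=1)=1 G3=G1&G4=1&1=1 G4=G1|G4=1|1=1 -> 01111
State from step 6 equals state from step 2 -> cycle length 4

Answer: 4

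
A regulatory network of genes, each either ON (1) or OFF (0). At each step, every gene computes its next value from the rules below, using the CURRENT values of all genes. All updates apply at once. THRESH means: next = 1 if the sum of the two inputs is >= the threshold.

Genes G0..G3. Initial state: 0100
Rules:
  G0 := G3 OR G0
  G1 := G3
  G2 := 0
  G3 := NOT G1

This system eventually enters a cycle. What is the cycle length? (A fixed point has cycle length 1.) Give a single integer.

Answer: 4

Derivation:
Step 0: 0100
Step 1: G0=G3|G0=0|0=0 G1=G3=0 G2=0(const) G3=NOT G1=NOT 1=0 -> 0000
Step 2: G0=G3|G0=0|0=0 G1=G3=0 G2=0(const) G3=NOT G1=NOT 0=1 -> 0001
Step 3: G0=G3|G0=1|0=1 G1=G3=1 G2=0(const) G3=NOT G1=NOT 0=1 -> 1101
Step 4: G0=G3|G0=1|1=1 G1=G3=1 G2=0(const) G3=NOT G1=NOT 1=0 -> 1100
Step 5: G0=G3|G0=0|1=1 G1=G3=0 G2=0(const) G3=NOT G1=NOT 1=0 -> 1000
Step 6: G0=G3|G0=0|1=1 G1=G3=0 G2=0(const) G3=NOT G1=NOT 0=1 -> 1001
Step 7: G0=G3|G0=1|1=1 G1=G3=1 G2=0(const) G3=NOT G1=NOT 0=1 -> 1101
State from step 7 equals state from step 3 -> cycle length 4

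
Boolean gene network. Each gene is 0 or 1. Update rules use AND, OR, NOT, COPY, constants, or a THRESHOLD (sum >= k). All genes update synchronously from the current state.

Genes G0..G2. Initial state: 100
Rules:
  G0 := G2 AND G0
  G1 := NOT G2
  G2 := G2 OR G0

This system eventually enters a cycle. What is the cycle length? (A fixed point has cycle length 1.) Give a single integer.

Answer: 1

Derivation:
Step 0: 100
Step 1: G0=G2&G0=0&1=0 G1=NOT G2=NOT 0=1 G2=G2|G0=0|1=1 -> 011
Step 2: G0=G2&G0=1&0=0 G1=NOT G2=NOT 1=0 G2=G2|G0=1|0=1 -> 001
Step 3: G0=G2&G0=1&0=0 G1=NOT G2=NOT 1=0 G2=G2|G0=1|0=1 -> 001
State from step 3 equals state from step 2 -> cycle length 1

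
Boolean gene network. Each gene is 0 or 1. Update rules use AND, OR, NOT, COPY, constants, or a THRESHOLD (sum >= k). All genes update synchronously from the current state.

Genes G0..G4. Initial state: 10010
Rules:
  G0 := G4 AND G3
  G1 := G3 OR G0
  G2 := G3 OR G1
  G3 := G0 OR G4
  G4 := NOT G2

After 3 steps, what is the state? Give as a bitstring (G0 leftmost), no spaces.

Step 1: G0=G4&G3=0&1=0 G1=G3|G0=1|1=1 G2=G3|G1=1|0=1 G3=G0|G4=1|0=1 G4=NOT G2=NOT 0=1 -> 01111
Step 2: G0=G4&G3=1&1=1 G1=G3|G0=1|0=1 G2=G3|G1=1|1=1 G3=G0|G4=0|1=1 G4=NOT G2=NOT 1=0 -> 11110
Step 3: G0=G4&G3=0&1=0 G1=G3|G0=1|1=1 G2=G3|G1=1|1=1 G3=G0|G4=1|0=1 G4=NOT G2=NOT 1=0 -> 01110

01110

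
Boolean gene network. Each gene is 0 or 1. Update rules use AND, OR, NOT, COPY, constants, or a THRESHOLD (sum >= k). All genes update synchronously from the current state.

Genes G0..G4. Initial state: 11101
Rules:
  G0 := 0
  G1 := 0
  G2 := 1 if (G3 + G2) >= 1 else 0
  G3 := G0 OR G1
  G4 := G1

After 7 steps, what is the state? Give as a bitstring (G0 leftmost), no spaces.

Step 1: G0=0(const) G1=0(const) G2=(0+1>=1)=1 G3=G0|G1=1|1=1 G4=G1=1 -> 00111
Step 2: G0=0(const) G1=0(const) G2=(1+1>=1)=1 G3=G0|G1=0|0=0 G4=G1=0 -> 00100
Step 3: G0=0(const) G1=0(const) G2=(0+1>=1)=1 G3=G0|G1=0|0=0 G4=G1=0 -> 00100
Step 4: G0=0(const) G1=0(const) G2=(0+1>=1)=1 G3=G0|G1=0|0=0 G4=G1=0 -> 00100
Step 5: G0=0(const) G1=0(const) G2=(0+1>=1)=1 G3=G0|G1=0|0=0 G4=G1=0 -> 00100
Step 6: G0=0(const) G1=0(const) G2=(0+1>=1)=1 G3=G0|G1=0|0=0 G4=G1=0 -> 00100
Step 7: G0=0(const) G1=0(const) G2=(0+1>=1)=1 G3=G0|G1=0|0=0 G4=G1=0 -> 00100

00100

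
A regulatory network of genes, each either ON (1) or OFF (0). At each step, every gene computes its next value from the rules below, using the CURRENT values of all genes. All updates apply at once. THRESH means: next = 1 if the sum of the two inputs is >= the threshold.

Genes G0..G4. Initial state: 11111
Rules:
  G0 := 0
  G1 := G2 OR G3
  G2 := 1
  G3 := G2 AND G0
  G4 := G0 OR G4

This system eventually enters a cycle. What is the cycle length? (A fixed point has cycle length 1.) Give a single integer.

Step 0: 11111
Step 1: G0=0(const) G1=G2|G3=1|1=1 G2=1(const) G3=G2&G0=1&1=1 G4=G0|G4=1|1=1 -> 01111
Step 2: G0=0(const) G1=G2|G3=1|1=1 G2=1(const) G3=G2&G0=1&0=0 G4=G0|G4=0|1=1 -> 01101
Step 3: G0=0(const) G1=G2|G3=1|0=1 G2=1(const) G3=G2&G0=1&0=0 G4=G0|G4=0|1=1 -> 01101
State from step 3 equals state from step 2 -> cycle length 1

Answer: 1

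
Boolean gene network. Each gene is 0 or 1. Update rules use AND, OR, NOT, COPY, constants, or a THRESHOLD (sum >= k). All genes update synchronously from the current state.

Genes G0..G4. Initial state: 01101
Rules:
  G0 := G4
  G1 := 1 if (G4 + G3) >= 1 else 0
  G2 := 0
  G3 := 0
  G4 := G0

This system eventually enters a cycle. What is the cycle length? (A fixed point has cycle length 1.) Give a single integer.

Step 0: 01101
Step 1: G0=G4=1 G1=(1+0>=1)=1 G2=0(const) G3=0(const) G4=G0=0 -> 11000
Step 2: G0=G4=0 G1=(0+0>=1)=0 G2=0(const) G3=0(const) G4=G0=1 -> 00001
Step 3: G0=G4=1 G1=(1+0>=1)=1 G2=0(const) G3=0(const) G4=G0=0 -> 11000
State from step 3 equals state from step 1 -> cycle length 2

Answer: 2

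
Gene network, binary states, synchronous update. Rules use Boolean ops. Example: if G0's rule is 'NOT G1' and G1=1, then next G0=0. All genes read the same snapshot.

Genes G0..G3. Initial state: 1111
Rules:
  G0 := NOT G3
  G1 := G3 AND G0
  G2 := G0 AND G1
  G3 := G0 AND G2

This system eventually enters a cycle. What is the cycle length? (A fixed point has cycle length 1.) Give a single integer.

Answer: 1

Derivation:
Step 0: 1111
Step 1: G0=NOT G3=NOT 1=0 G1=G3&G0=1&1=1 G2=G0&G1=1&1=1 G3=G0&G2=1&1=1 -> 0111
Step 2: G0=NOT G3=NOT 1=0 G1=G3&G0=1&0=0 G2=G0&G1=0&1=0 G3=G0&G2=0&1=0 -> 0000
Step 3: G0=NOT G3=NOT 0=1 G1=G3&G0=0&0=0 G2=G0&G1=0&0=0 G3=G0&G2=0&0=0 -> 1000
Step 4: G0=NOT G3=NOT 0=1 G1=G3&G0=0&1=0 G2=G0&G1=1&0=0 G3=G0&G2=1&0=0 -> 1000
State from step 4 equals state from step 3 -> cycle length 1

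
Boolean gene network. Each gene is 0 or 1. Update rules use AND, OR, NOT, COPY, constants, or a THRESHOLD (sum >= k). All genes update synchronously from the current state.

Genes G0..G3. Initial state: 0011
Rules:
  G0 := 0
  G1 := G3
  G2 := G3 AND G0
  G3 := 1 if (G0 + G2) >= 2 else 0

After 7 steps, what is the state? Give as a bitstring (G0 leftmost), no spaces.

Step 1: G0=0(const) G1=G3=1 G2=G3&G0=1&0=0 G3=(0+1>=2)=0 -> 0100
Step 2: G0=0(const) G1=G3=0 G2=G3&G0=0&0=0 G3=(0+0>=2)=0 -> 0000
Step 3: G0=0(const) G1=G3=0 G2=G3&G0=0&0=0 G3=(0+0>=2)=0 -> 0000
Step 4: G0=0(const) G1=G3=0 G2=G3&G0=0&0=0 G3=(0+0>=2)=0 -> 0000
Step 5: G0=0(const) G1=G3=0 G2=G3&G0=0&0=0 G3=(0+0>=2)=0 -> 0000
Step 6: G0=0(const) G1=G3=0 G2=G3&G0=0&0=0 G3=(0+0>=2)=0 -> 0000
Step 7: G0=0(const) G1=G3=0 G2=G3&G0=0&0=0 G3=(0+0>=2)=0 -> 0000

0000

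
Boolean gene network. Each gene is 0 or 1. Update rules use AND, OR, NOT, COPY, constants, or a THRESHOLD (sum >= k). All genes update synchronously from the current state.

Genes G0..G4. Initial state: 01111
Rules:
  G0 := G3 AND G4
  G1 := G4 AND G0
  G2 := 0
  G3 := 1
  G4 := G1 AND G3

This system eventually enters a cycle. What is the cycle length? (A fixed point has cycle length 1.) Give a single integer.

Answer: 1

Derivation:
Step 0: 01111
Step 1: G0=G3&G4=1&1=1 G1=G4&G0=1&0=0 G2=0(const) G3=1(const) G4=G1&G3=1&1=1 -> 10011
Step 2: G0=G3&G4=1&1=1 G1=G4&G0=1&1=1 G2=0(const) G3=1(const) G4=G1&G3=0&1=0 -> 11010
Step 3: G0=G3&G4=1&0=0 G1=G4&G0=0&1=0 G2=0(const) G3=1(const) G4=G1&G3=1&1=1 -> 00011
Step 4: G0=G3&G4=1&1=1 G1=G4&G0=1&0=0 G2=0(const) G3=1(const) G4=G1&G3=0&1=0 -> 10010
Step 5: G0=G3&G4=1&0=0 G1=G4&G0=0&1=0 G2=0(const) G3=1(const) G4=G1&G3=0&1=0 -> 00010
Step 6: G0=G3&G4=1&0=0 G1=G4&G0=0&0=0 G2=0(const) G3=1(const) G4=G1&G3=0&1=0 -> 00010
State from step 6 equals state from step 5 -> cycle length 1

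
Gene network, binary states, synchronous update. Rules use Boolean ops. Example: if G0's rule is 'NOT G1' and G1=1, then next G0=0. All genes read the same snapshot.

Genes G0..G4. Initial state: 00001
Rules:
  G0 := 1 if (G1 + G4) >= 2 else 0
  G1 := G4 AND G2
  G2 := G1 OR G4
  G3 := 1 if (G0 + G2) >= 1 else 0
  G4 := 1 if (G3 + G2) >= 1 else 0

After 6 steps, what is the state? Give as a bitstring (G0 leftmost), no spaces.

Step 1: G0=(0+1>=2)=0 G1=G4&G2=1&0=0 G2=G1|G4=0|1=1 G3=(0+0>=1)=0 G4=(0+0>=1)=0 -> 00100
Step 2: G0=(0+0>=2)=0 G1=G4&G2=0&1=0 G2=G1|G4=0|0=0 G3=(0+1>=1)=1 G4=(0+1>=1)=1 -> 00011
Step 3: G0=(0+1>=2)=0 G1=G4&G2=1&0=0 G2=G1|G4=0|1=1 G3=(0+0>=1)=0 G4=(1+0>=1)=1 -> 00101
Step 4: G0=(0+1>=2)=0 G1=G4&G2=1&1=1 G2=G1|G4=0|1=1 G3=(0+1>=1)=1 G4=(0+1>=1)=1 -> 01111
Step 5: G0=(1+1>=2)=1 G1=G4&G2=1&1=1 G2=G1|G4=1|1=1 G3=(0+1>=1)=1 G4=(1+1>=1)=1 -> 11111
Step 6: G0=(1+1>=2)=1 G1=G4&G2=1&1=1 G2=G1|G4=1|1=1 G3=(1+1>=1)=1 G4=(1+1>=1)=1 -> 11111

11111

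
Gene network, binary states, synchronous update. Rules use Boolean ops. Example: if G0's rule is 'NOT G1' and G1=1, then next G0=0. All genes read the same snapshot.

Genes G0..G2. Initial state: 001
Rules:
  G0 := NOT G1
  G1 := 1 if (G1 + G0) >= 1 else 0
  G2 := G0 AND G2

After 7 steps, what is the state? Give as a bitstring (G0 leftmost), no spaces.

Step 1: G0=NOT G1=NOT 0=1 G1=(0+0>=1)=0 G2=G0&G2=0&1=0 -> 100
Step 2: G0=NOT G1=NOT 0=1 G1=(0+1>=1)=1 G2=G0&G2=1&0=0 -> 110
Step 3: G0=NOT G1=NOT 1=0 G1=(1+1>=1)=1 G2=G0&G2=1&0=0 -> 010
Step 4: G0=NOT G1=NOT 1=0 G1=(1+0>=1)=1 G2=G0&G2=0&0=0 -> 010
Step 5: G0=NOT G1=NOT 1=0 G1=(1+0>=1)=1 G2=G0&G2=0&0=0 -> 010
Step 6: G0=NOT G1=NOT 1=0 G1=(1+0>=1)=1 G2=G0&G2=0&0=0 -> 010
Step 7: G0=NOT G1=NOT 1=0 G1=(1+0>=1)=1 G2=G0&G2=0&0=0 -> 010

010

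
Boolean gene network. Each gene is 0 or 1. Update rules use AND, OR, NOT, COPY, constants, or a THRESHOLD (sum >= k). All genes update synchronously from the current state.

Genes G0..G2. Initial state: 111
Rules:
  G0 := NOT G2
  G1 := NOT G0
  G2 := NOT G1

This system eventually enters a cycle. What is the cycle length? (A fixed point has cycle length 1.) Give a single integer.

Step 0: 111
Step 1: G0=NOT G2=NOT 1=0 G1=NOT G0=NOT 1=0 G2=NOT G1=NOT 1=0 -> 000
Step 2: G0=NOT G2=NOT 0=1 G1=NOT G0=NOT 0=1 G2=NOT G1=NOT 0=1 -> 111
State from step 2 equals state from step 0 -> cycle length 2

Answer: 2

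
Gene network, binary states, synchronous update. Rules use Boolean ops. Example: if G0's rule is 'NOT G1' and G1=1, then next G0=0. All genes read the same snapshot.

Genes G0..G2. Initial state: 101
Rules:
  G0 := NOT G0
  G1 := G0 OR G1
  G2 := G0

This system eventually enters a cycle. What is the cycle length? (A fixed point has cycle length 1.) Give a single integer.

Step 0: 101
Step 1: G0=NOT G0=NOT 1=0 G1=G0|G1=1|0=1 G2=G0=1 -> 011
Step 2: G0=NOT G0=NOT 0=1 G1=G0|G1=0|1=1 G2=G0=0 -> 110
Step 3: G0=NOT G0=NOT 1=0 G1=G0|G1=1|1=1 G2=G0=1 -> 011
State from step 3 equals state from step 1 -> cycle length 2

Answer: 2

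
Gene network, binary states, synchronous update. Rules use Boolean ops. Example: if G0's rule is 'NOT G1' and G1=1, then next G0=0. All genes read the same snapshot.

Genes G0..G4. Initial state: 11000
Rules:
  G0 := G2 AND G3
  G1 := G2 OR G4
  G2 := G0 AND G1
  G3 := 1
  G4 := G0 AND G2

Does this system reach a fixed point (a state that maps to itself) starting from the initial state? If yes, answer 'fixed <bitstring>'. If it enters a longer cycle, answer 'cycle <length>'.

Step 0: 11000
Step 1: G0=G2&G3=0&0=0 G1=G2|G4=0|0=0 G2=G0&G1=1&1=1 G3=1(const) G4=G0&G2=1&0=0 -> 00110
Step 2: G0=G2&G3=1&1=1 G1=G2|G4=1|0=1 G2=G0&G1=0&0=0 G3=1(const) G4=G0&G2=0&1=0 -> 11010
Step 3: G0=G2&G3=0&1=0 G1=G2|G4=0|0=0 G2=G0&G1=1&1=1 G3=1(const) G4=G0&G2=1&0=0 -> 00110
Cycle of length 2 starting at step 1 -> no fixed point

Answer: cycle 2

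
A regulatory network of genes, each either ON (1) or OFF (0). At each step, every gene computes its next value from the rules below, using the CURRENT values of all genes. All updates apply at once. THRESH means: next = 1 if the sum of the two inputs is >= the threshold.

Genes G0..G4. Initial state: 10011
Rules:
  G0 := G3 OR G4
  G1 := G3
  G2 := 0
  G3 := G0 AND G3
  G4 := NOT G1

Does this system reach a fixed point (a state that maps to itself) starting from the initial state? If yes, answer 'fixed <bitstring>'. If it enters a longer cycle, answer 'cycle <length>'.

Answer: fixed 11010

Derivation:
Step 0: 10011
Step 1: G0=G3|G4=1|1=1 G1=G3=1 G2=0(const) G3=G0&G3=1&1=1 G4=NOT G1=NOT 0=1 -> 11011
Step 2: G0=G3|G4=1|1=1 G1=G3=1 G2=0(const) G3=G0&G3=1&1=1 G4=NOT G1=NOT 1=0 -> 11010
Step 3: G0=G3|G4=1|0=1 G1=G3=1 G2=0(const) G3=G0&G3=1&1=1 G4=NOT G1=NOT 1=0 -> 11010
Fixed point reached at step 2: 11010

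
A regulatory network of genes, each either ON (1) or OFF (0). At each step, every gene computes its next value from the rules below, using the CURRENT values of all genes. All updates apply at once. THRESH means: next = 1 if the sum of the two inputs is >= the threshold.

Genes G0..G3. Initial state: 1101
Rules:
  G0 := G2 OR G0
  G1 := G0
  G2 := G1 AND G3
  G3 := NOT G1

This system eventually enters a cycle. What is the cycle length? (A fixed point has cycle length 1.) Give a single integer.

Answer: 1

Derivation:
Step 0: 1101
Step 1: G0=G2|G0=0|1=1 G1=G0=1 G2=G1&G3=1&1=1 G3=NOT G1=NOT 1=0 -> 1110
Step 2: G0=G2|G0=1|1=1 G1=G0=1 G2=G1&G3=1&0=0 G3=NOT G1=NOT 1=0 -> 1100
Step 3: G0=G2|G0=0|1=1 G1=G0=1 G2=G1&G3=1&0=0 G3=NOT G1=NOT 1=0 -> 1100
State from step 3 equals state from step 2 -> cycle length 1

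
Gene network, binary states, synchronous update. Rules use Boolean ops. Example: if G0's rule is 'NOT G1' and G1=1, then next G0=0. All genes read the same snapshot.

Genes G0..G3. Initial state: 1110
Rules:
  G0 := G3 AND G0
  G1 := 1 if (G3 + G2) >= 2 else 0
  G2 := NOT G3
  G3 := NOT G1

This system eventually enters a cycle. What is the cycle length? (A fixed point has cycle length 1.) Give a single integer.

Step 0: 1110
Step 1: G0=G3&G0=0&1=0 G1=(0+1>=2)=0 G2=NOT G3=NOT 0=1 G3=NOT G1=NOT 1=0 -> 0010
Step 2: G0=G3&G0=0&0=0 G1=(0+1>=2)=0 G2=NOT G3=NOT 0=1 G3=NOT G1=NOT 0=1 -> 0011
Step 3: G0=G3&G0=1&0=0 G1=(1+1>=2)=1 G2=NOT G3=NOT 1=0 G3=NOT G1=NOT 0=1 -> 0101
Step 4: G0=G3&G0=1&0=0 G1=(1+0>=2)=0 G2=NOT G3=NOT 1=0 G3=NOT G1=NOT 1=0 -> 0000
Step 5: G0=G3&G0=0&0=0 G1=(0+0>=2)=0 G2=NOT G3=NOT 0=1 G3=NOT G1=NOT 0=1 -> 0011
State from step 5 equals state from step 2 -> cycle length 3

Answer: 3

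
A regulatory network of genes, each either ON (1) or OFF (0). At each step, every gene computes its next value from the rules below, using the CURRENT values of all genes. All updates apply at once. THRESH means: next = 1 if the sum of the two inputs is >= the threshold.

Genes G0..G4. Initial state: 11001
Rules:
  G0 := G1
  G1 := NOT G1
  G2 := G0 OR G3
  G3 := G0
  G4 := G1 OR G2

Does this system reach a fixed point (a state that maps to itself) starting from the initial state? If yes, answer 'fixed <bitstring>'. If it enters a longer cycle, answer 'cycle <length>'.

Step 0: 11001
Step 1: G0=G1=1 G1=NOT G1=NOT 1=0 G2=G0|G3=1|0=1 G3=G0=1 G4=G1|G2=1|0=1 -> 10111
Step 2: G0=G1=0 G1=NOT G1=NOT 0=1 G2=G0|G3=1|1=1 G3=G0=1 G4=G1|G2=0|1=1 -> 01111
Step 3: G0=G1=1 G1=NOT G1=NOT 1=0 G2=G0|G3=0|1=1 G3=G0=0 G4=G1|G2=1|1=1 -> 10101
Step 4: G0=G1=0 G1=NOT G1=NOT 0=1 G2=G0|G3=1|0=1 G3=G0=1 G4=G1|G2=0|1=1 -> 01111
Cycle of length 2 starting at step 2 -> no fixed point

Answer: cycle 2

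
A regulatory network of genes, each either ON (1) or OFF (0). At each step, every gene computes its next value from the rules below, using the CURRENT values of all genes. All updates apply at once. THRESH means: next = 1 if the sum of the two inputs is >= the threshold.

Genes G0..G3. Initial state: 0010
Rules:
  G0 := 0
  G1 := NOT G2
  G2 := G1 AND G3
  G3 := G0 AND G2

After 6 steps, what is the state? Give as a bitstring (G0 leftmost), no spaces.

Step 1: G0=0(const) G1=NOT G2=NOT 1=0 G2=G1&G3=0&0=0 G3=G0&G2=0&1=0 -> 0000
Step 2: G0=0(const) G1=NOT G2=NOT 0=1 G2=G1&G3=0&0=0 G3=G0&G2=0&0=0 -> 0100
Step 3: G0=0(const) G1=NOT G2=NOT 0=1 G2=G1&G3=1&0=0 G3=G0&G2=0&0=0 -> 0100
Step 4: G0=0(const) G1=NOT G2=NOT 0=1 G2=G1&G3=1&0=0 G3=G0&G2=0&0=0 -> 0100
Step 5: G0=0(const) G1=NOT G2=NOT 0=1 G2=G1&G3=1&0=0 G3=G0&G2=0&0=0 -> 0100
Step 6: G0=0(const) G1=NOT G2=NOT 0=1 G2=G1&G3=1&0=0 G3=G0&G2=0&0=0 -> 0100

0100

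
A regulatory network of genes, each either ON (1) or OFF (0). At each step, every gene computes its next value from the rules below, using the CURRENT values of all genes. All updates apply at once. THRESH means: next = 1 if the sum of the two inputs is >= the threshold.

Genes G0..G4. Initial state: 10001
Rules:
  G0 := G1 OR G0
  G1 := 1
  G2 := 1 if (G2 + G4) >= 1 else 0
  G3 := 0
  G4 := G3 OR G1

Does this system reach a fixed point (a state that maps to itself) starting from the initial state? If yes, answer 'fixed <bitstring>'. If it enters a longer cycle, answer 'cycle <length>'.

Answer: fixed 11101

Derivation:
Step 0: 10001
Step 1: G0=G1|G0=0|1=1 G1=1(const) G2=(0+1>=1)=1 G3=0(const) G4=G3|G1=0|0=0 -> 11100
Step 2: G0=G1|G0=1|1=1 G1=1(const) G2=(1+0>=1)=1 G3=0(const) G4=G3|G1=0|1=1 -> 11101
Step 3: G0=G1|G0=1|1=1 G1=1(const) G2=(1+1>=1)=1 G3=0(const) G4=G3|G1=0|1=1 -> 11101
Fixed point reached at step 2: 11101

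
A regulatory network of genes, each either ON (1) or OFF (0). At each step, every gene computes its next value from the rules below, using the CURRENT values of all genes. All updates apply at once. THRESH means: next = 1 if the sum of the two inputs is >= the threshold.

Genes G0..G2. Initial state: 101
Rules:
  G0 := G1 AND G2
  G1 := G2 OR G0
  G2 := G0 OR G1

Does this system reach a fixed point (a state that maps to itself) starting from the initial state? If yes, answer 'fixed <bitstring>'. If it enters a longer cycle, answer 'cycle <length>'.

Step 0: 101
Step 1: G0=G1&G2=0&1=0 G1=G2|G0=1|1=1 G2=G0|G1=1|0=1 -> 011
Step 2: G0=G1&G2=1&1=1 G1=G2|G0=1|0=1 G2=G0|G1=0|1=1 -> 111
Step 3: G0=G1&G2=1&1=1 G1=G2|G0=1|1=1 G2=G0|G1=1|1=1 -> 111
Fixed point reached at step 2: 111

Answer: fixed 111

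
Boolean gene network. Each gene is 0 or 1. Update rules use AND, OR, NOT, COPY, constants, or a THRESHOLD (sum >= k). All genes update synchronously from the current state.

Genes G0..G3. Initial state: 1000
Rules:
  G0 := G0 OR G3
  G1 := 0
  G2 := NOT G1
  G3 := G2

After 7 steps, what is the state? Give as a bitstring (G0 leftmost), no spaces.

Step 1: G0=G0|G3=1|0=1 G1=0(const) G2=NOT G1=NOT 0=1 G3=G2=0 -> 1010
Step 2: G0=G0|G3=1|0=1 G1=0(const) G2=NOT G1=NOT 0=1 G3=G2=1 -> 1011
Step 3: G0=G0|G3=1|1=1 G1=0(const) G2=NOT G1=NOT 0=1 G3=G2=1 -> 1011
Step 4: G0=G0|G3=1|1=1 G1=0(const) G2=NOT G1=NOT 0=1 G3=G2=1 -> 1011
Step 5: G0=G0|G3=1|1=1 G1=0(const) G2=NOT G1=NOT 0=1 G3=G2=1 -> 1011
Step 6: G0=G0|G3=1|1=1 G1=0(const) G2=NOT G1=NOT 0=1 G3=G2=1 -> 1011
Step 7: G0=G0|G3=1|1=1 G1=0(const) G2=NOT G1=NOT 0=1 G3=G2=1 -> 1011

1011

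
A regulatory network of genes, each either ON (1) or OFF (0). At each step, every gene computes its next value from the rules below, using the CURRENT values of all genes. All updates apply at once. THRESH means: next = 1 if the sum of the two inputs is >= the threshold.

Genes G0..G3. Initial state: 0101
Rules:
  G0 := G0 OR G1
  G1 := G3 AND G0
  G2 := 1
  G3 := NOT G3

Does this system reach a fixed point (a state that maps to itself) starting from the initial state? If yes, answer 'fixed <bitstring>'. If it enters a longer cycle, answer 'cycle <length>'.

Answer: cycle 2

Derivation:
Step 0: 0101
Step 1: G0=G0|G1=0|1=1 G1=G3&G0=1&0=0 G2=1(const) G3=NOT G3=NOT 1=0 -> 1010
Step 2: G0=G0|G1=1|0=1 G1=G3&G0=0&1=0 G2=1(const) G3=NOT G3=NOT 0=1 -> 1011
Step 3: G0=G0|G1=1|0=1 G1=G3&G0=1&1=1 G2=1(const) G3=NOT G3=NOT 1=0 -> 1110
Step 4: G0=G0|G1=1|1=1 G1=G3&G0=0&1=0 G2=1(const) G3=NOT G3=NOT 0=1 -> 1011
Cycle of length 2 starting at step 2 -> no fixed point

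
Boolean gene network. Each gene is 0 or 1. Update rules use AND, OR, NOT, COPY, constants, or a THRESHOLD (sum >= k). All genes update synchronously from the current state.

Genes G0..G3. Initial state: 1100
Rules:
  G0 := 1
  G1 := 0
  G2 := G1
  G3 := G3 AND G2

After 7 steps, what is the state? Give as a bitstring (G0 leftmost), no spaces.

Step 1: G0=1(const) G1=0(const) G2=G1=1 G3=G3&G2=0&0=0 -> 1010
Step 2: G0=1(const) G1=0(const) G2=G1=0 G3=G3&G2=0&1=0 -> 1000
Step 3: G0=1(const) G1=0(const) G2=G1=0 G3=G3&G2=0&0=0 -> 1000
Step 4: G0=1(const) G1=0(const) G2=G1=0 G3=G3&G2=0&0=0 -> 1000
Step 5: G0=1(const) G1=0(const) G2=G1=0 G3=G3&G2=0&0=0 -> 1000
Step 6: G0=1(const) G1=0(const) G2=G1=0 G3=G3&G2=0&0=0 -> 1000
Step 7: G0=1(const) G1=0(const) G2=G1=0 G3=G3&G2=0&0=0 -> 1000

1000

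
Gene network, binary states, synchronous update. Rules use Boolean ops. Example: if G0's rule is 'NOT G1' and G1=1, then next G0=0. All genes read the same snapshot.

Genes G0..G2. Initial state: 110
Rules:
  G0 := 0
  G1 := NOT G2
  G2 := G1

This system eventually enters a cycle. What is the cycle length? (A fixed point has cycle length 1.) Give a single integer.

Answer: 4

Derivation:
Step 0: 110
Step 1: G0=0(const) G1=NOT G2=NOT 0=1 G2=G1=1 -> 011
Step 2: G0=0(const) G1=NOT G2=NOT 1=0 G2=G1=1 -> 001
Step 3: G0=0(const) G1=NOT G2=NOT 1=0 G2=G1=0 -> 000
Step 4: G0=0(const) G1=NOT G2=NOT 0=1 G2=G1=0 -> 010
Step 5: G0=0(const) G1=NOT G2=NOT 0=1 G2=G1=1 -> 011
State from step 5 equals state from step 1 -> cycle length 4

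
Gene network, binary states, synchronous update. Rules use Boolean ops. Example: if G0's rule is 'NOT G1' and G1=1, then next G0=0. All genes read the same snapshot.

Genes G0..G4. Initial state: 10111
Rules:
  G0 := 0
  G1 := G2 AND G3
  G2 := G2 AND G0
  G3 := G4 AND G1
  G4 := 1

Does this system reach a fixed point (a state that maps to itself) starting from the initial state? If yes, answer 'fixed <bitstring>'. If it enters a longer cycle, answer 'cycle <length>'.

Answer: fixed 00001

Derivation:
Step 0: 10111
Step 1: G0=0(const) G1=G2&G3=1&1=1 G2=G2&G0=1&1=1 G3=G4&G1=1&0=0 G4=1(const) -> 01101
Step 2: G0=0(const) G1=G2&G3=1&0=0 G2=G2&G0=1&0=0 G3=G4&G1=1&1=1 G4=1(const) -> 00011
Step 3: G0=0(const) G1=G2&G3=0&1=0 G2=G2&G0=0&0=0 G3=G4&G1=1&0=0 G4=1(const) -> 00001
Step 4: G0=0(const) G1=G2&G3=0&0=0 G2=G2&G0=0&0=0 G3=G4&G1=1&0=0 G4=1(const) -> 00001
Fixed point reached at step 3: 00001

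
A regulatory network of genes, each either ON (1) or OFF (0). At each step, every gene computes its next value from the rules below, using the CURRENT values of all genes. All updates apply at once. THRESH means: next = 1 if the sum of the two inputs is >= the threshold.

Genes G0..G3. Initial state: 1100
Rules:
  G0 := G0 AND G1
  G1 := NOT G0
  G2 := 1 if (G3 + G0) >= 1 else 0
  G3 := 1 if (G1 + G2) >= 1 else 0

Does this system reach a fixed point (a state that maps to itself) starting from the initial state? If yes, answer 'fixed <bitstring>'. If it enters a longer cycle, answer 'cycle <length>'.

Answer: fixed 0111

Derivation:
Step 0: 1100
Step 1: G0=G0&G1=1&1=1 G1=NOT G0=NOT 1=0 G2=(0+1>=1)=1 G3=(1+0>=1)=1 -> 1011
Step 2: G0=G0&G1=1&0=0 G1=NOT G0=NOT 1=0 G2=(1+1>=1)=1 G3=(0+1>=1)=1 -> 0011
Step 3: G0=G0&G1=0&0=0 G1=NOT G0=NOT 0=1 G2=(1+0>=1)=1 G3=(0+1>=1)=1 -> 0111
Step 4: G0=G0&G1=0&1=0 G1=NOT G0=NOT 0=1 G2=(1+0>=1)=1 G3=(1+1>=1)=1 -> 0111
Fixed point reached at step 3: 0111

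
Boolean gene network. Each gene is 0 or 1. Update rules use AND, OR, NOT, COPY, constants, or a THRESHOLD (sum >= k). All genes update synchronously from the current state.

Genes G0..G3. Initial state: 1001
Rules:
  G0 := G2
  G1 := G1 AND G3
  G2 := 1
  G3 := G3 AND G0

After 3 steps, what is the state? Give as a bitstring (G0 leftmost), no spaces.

Step 1: G0=G2=0 G1=G1&G3=0&1=0 G2=1(const) G3=G3&G0=1&1=1 -> 0011
Step 2: G0=G2=1 G1=G1&G3=0&1=0 G2=1(const) G3=G3&G0=1&0=0 -> 1010
Step 3: G0=G2=1 G1=G1&G3=0&0=0 G2=1(const) G3=G3&G0=0&1=0 -> 1010

1010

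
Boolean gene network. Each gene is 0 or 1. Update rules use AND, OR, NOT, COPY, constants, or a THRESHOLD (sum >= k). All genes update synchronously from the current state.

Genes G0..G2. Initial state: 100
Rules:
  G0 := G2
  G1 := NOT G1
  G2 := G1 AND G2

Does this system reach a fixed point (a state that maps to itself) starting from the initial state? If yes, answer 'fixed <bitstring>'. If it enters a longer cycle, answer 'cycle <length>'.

Answer: cycle 2

Derivation:
Step 0: 100
Step 1: G0=G2=0 G1=NOT G1=NOT 0=1 G2=G1&G2=0&0=0 -> 010
Step 2: G0=G2=0 G1=NOT G1=NOT 1=0 G2=G1&G2=1&0=0 -> 000
Step 3: G0=G2=0 G1=NOT G1=NOT 0=1 G2=G1&G2=0&0=0 -> 010
Cycle of length 2 starting at step 1 -> no fixed point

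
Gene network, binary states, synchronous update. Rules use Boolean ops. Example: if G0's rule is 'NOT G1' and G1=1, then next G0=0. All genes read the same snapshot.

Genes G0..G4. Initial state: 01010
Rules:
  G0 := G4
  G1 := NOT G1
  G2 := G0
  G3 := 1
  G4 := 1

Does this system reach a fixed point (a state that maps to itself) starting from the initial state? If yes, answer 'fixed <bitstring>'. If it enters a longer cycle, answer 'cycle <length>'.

Answer: cycle 2

Derivation:
Step 0: 01010
Step 1: G0=G4=0 G1=NOT G1=NOT 1=0 G2=G0=0 G3=1(const) G4=1(const) -> 00011
Step 2: G0=G4=1 G1=NOT G1=NOT 0=1 G2=G0=0 G3=1(const) G4=1(const) -> 11011
Step 3: G0=G4=1 G1=NOT G1=NOT 1=0 G2=G0=1 G3=1(const) G4=1(const) -> 10111
Step 4: G0=G4=1 G1=NOT G1=NOT 0=1 G2=G0=1 G3=1(const) G4=1(const) -> 11111
Step 5: G0=G4=1 G1=NOT G1=NOT 1=0 G2=G0=1 G3=1(const) G4=1(const) -> 10111
Cycle of length 2 starting at step 3 -> no fixed point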